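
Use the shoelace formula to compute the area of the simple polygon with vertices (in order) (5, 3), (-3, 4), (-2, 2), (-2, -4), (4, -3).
Area = 46

Shoelace formula: Area = (1/2) |Σ_i (x_i · y_{i+1} − x_{i+1} · y_i)| (indices mod n). Compute each cross term:
  (5)(4) − (-3)(3) = 29
  (-3)(2) − (-2)(4) = 2
  (-2)(-4) − (-2)(2) = 12
  (-2)(-3) − (4)(-4) = 22
  (4)(3) − (5)(-3) = 27
Sum = 92, so (signed) Area = 92/2 = 46, |Area| = 46.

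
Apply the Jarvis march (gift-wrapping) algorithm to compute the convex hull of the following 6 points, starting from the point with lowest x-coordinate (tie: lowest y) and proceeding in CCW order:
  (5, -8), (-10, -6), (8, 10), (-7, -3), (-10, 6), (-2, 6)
Hull (CCW) = [(-10, -6), (5, -8), (8, 10), (-10, 6)]

Jarvis march: at each step, from the current hull vertex p, select the next vertex q as the point such that every other point lies strictly to the left of (or on) the directed line p → q. (Equivalently: for every other point r, the cross product (q − p) × (r − p) ≥ 0.)
Starting point (lowest x, tie lowest y): (-10, -6). Wrap until returning to start. Resulting hull: (-10, -6), (5, -8), (8, 10), (-10, 6).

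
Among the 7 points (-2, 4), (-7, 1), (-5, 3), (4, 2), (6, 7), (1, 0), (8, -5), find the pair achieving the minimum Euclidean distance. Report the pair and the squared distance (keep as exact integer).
Pair = ((-7, 1), (-5, 3)); squared distance = 8

Compute all C(7, 2) = 21 pairwise squared distances (x_i − x_j)² + (y_i − y_j)². The minimum is 8, attained by the pair ((-7, 1), (-5, 3)).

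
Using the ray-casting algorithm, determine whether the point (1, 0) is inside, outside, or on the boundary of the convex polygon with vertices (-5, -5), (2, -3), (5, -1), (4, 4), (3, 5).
The point (1, 0) lies strictly inside the polygon

Cast a horizontal ray to the right from the query point and count how many polygon edges it crosses (each edge strictly once or zero times, handled with the usual half-open convention). 
Parity of crossings → odd ⇒ inside.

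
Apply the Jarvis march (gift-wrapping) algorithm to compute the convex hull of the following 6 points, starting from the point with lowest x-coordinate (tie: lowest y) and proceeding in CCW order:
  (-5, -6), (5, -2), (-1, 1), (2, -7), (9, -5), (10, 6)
Hull (CCW) = [(-5, -6), (2, -7), (9, -5), (10, 6), (-1, 1)]

Jarvis march: at each step, from the current hull vertex p, select the next vertex q as the point such that every other point lies strictly to the left of (or on) the directed line p → q. (Equivalently: for every other point r, the cross product (q − p) × (r − p) ≥ 0.)
Starting point (lowest x, tie lowest y): (-5, -6). Wrap until returning to start. Resulting hull: (-5, -6), (2, -7), (9, -5), (10, 6), (-1, 1).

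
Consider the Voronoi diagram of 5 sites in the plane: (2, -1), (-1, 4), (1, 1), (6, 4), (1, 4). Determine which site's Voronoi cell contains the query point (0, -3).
Nearest site = (2, -1)

The Voronoi cell of site s contains exactly those query points closer to s than to any other site. Compute squared distances from q = (0, -3) to each site:
  (2 − 0)² + (-1 − -3)² = 8
  (1 − 0)² + (1 − -3)² = 17
  (-1 − 0)² + (4 − -3)² = 50
  (1 − 0)² + (4 − -3)² = 50
  (6 − 0)² + (4 − -3)² = 85
Minimum is attained by (2, -1), so q lies in its Voronoi cell.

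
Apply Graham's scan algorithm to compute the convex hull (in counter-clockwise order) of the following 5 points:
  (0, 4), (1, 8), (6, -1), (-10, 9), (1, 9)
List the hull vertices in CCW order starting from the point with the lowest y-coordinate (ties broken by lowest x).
Hull (CCW) = [(6, -1), (1, 9), (-10, 9)]

Graham scan procedure:
  1. Find the pivot p₀ = point with lowest y (tie → lowest x): (6, -1).
  2. Sort the remaining points by polar angle around p₀.
  3. Walk through sorted points, maintaining a stack; pop the top while the last three entries make a non-left turn (cross product ≤ 0).
  4. Final stack is the convex hull in CCW order: (6, -1), (1, 9), (-10, 9).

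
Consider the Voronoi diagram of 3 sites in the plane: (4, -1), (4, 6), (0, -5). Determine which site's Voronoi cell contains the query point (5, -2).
Nearest site = (4, -1)

The Voronoi cell of site s contains exactly those query points closer to s than to any other site. Compute squared distances from q = (5, -2) to each site:
  (4 − 5)² + (-1 − -2)² = 2
  (0 − 5)² + (-5 − -2)² = 34
  (4 − 5)² + (6 − -2)² = 65
Minimum is attained by (4, -1), so q lies in its Voronoi cell.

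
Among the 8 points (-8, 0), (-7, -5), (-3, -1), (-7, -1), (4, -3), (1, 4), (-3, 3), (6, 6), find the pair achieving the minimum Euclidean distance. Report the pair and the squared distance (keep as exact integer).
Pair = ((-8, 0), (-7, -1)); squared distance = 2

Compute all C(8, 2) = 28 pairwise squared distances (x_i − x_j)² + (y_i − y_j)². The minimum is 2, attained by the pair ((-8, 0), (-7, -1)).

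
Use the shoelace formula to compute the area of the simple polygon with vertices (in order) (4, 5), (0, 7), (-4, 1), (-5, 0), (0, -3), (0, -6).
Area = 50

Shoelace formula: Area = (1/2) |Σ_i (x_i · y_{i+1} − x_{i+1} · y_i)| (indices mod n). Compute each cross term:
  (4)(7) − (0)(5) = 28
  (0)(1) − (-4)(7) = 28
  (-4)(0) − (-5)(1) = 5
  (-5)(-3) − (0)(0) = 15
  (0)(-6) − (0)(-3) = 0
  (0)(5) − (4)(-6) = 24
Sum = 100, so (signed) Area = 100/2 = 50, |Area| = 50.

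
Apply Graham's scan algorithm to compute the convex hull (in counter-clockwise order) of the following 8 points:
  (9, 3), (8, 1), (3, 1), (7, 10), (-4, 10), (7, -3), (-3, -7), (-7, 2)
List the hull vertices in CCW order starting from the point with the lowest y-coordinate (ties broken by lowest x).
Hull (CCW) = [(-3, -7), (7, -3), (9, 3), (7, 10), (-4, 10), (-7, 2)]

Graham scan procedure:
  1. Find the pivot p₀ = point with lowest y (tie → lowest x): (-3, -7).
  2. Sort the remaining points by polar angle around p₀.
  3. Walk through sorted points, maintaining a stack; pop the top while the last three entries make a non-left turn (cross product ≤ 0).
  4. Final stack is the convex hull in CCW order: (-3, -7), (7, -3), (9, 3), (7, 10), (-4, 10), (-7, 2).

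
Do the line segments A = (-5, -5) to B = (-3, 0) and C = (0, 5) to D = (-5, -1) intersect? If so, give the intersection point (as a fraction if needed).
No (intersection of containing lines falls outside at least one segment)

Parametrize and solve: t = 20/13, s = 5/13. At least one of these is outside [0, 1], so the segments do not intersect.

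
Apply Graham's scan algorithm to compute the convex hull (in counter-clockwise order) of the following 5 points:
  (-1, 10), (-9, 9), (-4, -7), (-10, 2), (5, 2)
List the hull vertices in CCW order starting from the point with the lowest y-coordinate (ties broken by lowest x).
Hull (CCW) = [(-4, -7), (5, 2), (-1, 10), (-9, 9), (-10, 2)]

Graham scan procedure:
  1. Find the pivot p₀ = point with lowest y (tie → lowest x): (-4, -7).
  2. Sort the remaining points by polar angle around p₀.
  3. Walk through sorted points, maintaining a stack; pop the top while the last three entries make a non-left turn (cross product ≤ 0).
  4. Final stack is the convex hull in CCW order: (-4, -7), (5, 2), (-1, 10), (-9, 9), (-10, 2).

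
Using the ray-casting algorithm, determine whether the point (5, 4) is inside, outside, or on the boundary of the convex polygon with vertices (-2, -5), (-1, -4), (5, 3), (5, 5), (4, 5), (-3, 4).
The point (5, 4) lies on the polygon boundary

Boundary check: the query satisfies the collinearity and bounding-box conditions for some polygon edge, so it lies exactly on the boundary.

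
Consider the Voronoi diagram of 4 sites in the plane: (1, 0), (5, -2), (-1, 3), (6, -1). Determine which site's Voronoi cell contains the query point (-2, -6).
Nearest site = (1, 0)

The Voronoi cell of site s contains exactly those query points closer to s than to any other site. Compute squared distances from q = (-2, -6) to each site:
  (1 − -2)² + (0 − -6)² = 45
  (5 − -2)² + (-2 − -6)² = 65
  (-1 − -2)² + (3 − -6)² = 82
  (6 − -2)² + (-1 − -6)² = 89
Minimum is attained by (1, 0), so q lies in its Voronoi cell.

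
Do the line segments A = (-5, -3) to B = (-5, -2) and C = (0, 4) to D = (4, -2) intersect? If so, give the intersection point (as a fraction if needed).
No (intersection of containing lines falls outside at least one segment)

Parametrize and solve: t = 29/2, s = -5/4. At least one of these is outside [0, 1], so the segments do not intersect.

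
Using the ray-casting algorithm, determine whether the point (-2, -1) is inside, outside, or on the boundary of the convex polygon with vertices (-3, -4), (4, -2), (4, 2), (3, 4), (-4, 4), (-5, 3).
The point (-2, -1) lies strictly inside the polygon

Cast a horizontal ray to the right from the query point and count how many polygon edges it crosses (each edge strictly once or zero times, handled with the usual half-open convention). 
Parity of crossings → odd ⇒ inside.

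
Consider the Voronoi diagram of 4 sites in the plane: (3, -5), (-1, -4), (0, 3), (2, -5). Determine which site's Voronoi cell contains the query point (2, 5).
Nearest site = (0, 3)

The Voronoi cell of site s contains exactly those query points closer to s than to any other site. Compute squared distances from q = (2, 5) to each site:
  (0 − 2)² + (3 − 5)² = 8
  (-1 − 2)² + (-4 − 5)² = 90
  (2 − 2)² + (-5 − 5)² = 100
  (3 − 2)² + (-5 − 5)² = 101
Minimum is attained by (0, 3), so q lies in its Voronoi cell.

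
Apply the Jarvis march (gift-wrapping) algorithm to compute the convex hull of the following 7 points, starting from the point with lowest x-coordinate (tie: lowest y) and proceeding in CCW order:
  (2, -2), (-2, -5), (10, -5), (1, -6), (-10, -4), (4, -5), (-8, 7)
Hull (CCW) = [(-10, -4), (1, -6), (10, -5), (-8, 7)]

Jarvis march: at each step, from the current hull vertex p, select the next vertex q as the point such that every other point lies strictly to the left of (or on) the directed line p → q. (Equivalently: for every other point r, the cross product (q − p) × (r − p) ≥ 0.)
Starting point (lowest x, tie lowest y): (-10, -4). Wrap until returning to start. Resulting hull: (-10, -4), (1, -6), (10, -5), (-8, 7).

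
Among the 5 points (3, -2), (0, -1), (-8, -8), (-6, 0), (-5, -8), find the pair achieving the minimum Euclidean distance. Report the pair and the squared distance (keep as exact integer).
Pair = ((-8, -8), (-5, -8)); squared distance = 9

Compute all C(5, 2) = 10 pairwise squared distances (x_i − x_j)² + (y_i − y_j)². The minimum is 9, attained by the pair ((-8, -8), (-5, -8)).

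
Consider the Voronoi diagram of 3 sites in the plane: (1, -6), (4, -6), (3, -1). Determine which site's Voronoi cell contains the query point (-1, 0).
Nearest site = (3, -1)

The Voronoi cell of site s contains exactly those query points closer to s than to any other site. Compute squared distances from q = (-1, 0) to each site:
  (3 − -1)² + (-1 − 0)² = 17
  (1 − -1)² + (-6 − 0)² = 40
  (4 − -1)² + (-6 − 0)² = 61
Minimum is attained by (3, -1), so q lies in its Voronoi cell.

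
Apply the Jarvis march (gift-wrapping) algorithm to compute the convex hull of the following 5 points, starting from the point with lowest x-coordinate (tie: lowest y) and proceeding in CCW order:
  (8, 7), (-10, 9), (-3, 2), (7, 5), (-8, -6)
Hull (CCW) = [(-10, 9), (-8, -6), (7, 5), (8, 7)]

Jarvis march: at each step, from the current hull vertex p, select the next vertex q as the point such that every other point lies strictly to the left of (or on) the directed line p → q. (Equivalently: for every other point r, the cross product (q − p) × (r − p) ≥ 0.)
Starting point (lowest x, tie lowest y): (-10, 9). Wrap until returning to start. Resulting hull: (-10, 9), (-8, -6), (7, 5), (8, 7).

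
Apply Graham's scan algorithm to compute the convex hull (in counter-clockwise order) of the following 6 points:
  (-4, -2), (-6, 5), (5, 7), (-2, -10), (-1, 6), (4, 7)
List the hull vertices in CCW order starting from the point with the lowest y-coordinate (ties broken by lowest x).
Hull (CCW) = [(-2, -10), (5, 7), (4, 7), (-6, 5)]

Graham scan procedure:
  1. Find the pivot p₀ = point with lowest y (tie → lowest x): (-2, -10).
  2. Sort the remaining points by polar angle around p₀.
  3. Walk through sorted points, maintaining a stack; pop the top while the last three entries make a non-left turn (cross product ≤ 0).
  4. Final stack is the convex hull in CCW order: (-2, -10), (5, 7), (4, 7), (-6, 5).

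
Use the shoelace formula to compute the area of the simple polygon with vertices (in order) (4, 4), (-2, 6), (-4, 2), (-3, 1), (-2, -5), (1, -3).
Area = 49

Shoelace formula: Area = (1/2) |Σ_i (x_i · y_{i+1} − x_{i+1} · y_i)| (indices mod n). Compute each cross term:
  (4)(6) − (-2)(4) = 32
  (-2)(2) − (-4)(6) = 20
  (-4)(1) − (-3)(2) = 2
  (-3)(-5) − (-2)(1) = 17
  (-2)(-3) − (1)(-5) = 11
  (1)(4) − (4)(-3) = 16
Sum = 98, so (signed) Area = 98/2 = 49, |Area| = 49.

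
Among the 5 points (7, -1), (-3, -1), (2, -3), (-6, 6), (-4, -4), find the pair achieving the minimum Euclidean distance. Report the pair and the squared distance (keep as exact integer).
Pair = ((-3, -1), (-4, -4)); squared distance = 10

Compute all C(5, 2) = 10 pairwise squared distances (x_i − x_j)² + (y_i − y_j)². The minimum is 10, attained by the pair ((-3, -1), (-4, -4)).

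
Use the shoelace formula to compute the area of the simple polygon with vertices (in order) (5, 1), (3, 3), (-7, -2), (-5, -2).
Area = 18

Shoelace formula: Area = (1/2) |Σ_i (x_i · y_{i+1} − x_{i+1} · y_i)| (indices mod n). Compute each cross term:
  (5)(3) − (3)(1) = 12
  (3)(-2) − (-7)(3) = 15
  (-7)(-2) − (-5)(-2) = 4
  (-5)(1) − (5)(-2) = 5
Sum = 36, so (signed) Area = 36/2 = 18, |Area| = 18.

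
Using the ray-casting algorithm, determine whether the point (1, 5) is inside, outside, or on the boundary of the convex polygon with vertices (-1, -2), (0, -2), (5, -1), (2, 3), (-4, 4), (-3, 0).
The point (1, 5) lies strictly outside the polygon

Cast a horizontal ray to the right from the query point and count how many polygon edges it crosses (each edge strictly once or zero times, handled with the usual half-open convention). 
Parity of crossings → even ⇒ outside.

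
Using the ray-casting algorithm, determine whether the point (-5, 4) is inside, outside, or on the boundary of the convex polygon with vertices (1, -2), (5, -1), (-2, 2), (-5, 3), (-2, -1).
The point (-5, 4) lies strictly outside the polygon

Cast a horizontal ray to the right from the query point and count how many polygon edges it crosses (each edge strictly once or zero times, handled with the usual half-open convention). 
Parity of crossings → even ⇒ outside.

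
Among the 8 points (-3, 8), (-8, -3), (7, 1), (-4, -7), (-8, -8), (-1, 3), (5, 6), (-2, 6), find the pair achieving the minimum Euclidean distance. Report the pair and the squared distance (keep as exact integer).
Pair = ((-3, 8), (-2, 6)); squared distance = 5

Compute all C(8, 2) = 28 pairwise squared distances (x_i − x_j)² + (y_i − y_j)². The minimum is 5, attained by the pair ((-3, 8), (-2, 6)).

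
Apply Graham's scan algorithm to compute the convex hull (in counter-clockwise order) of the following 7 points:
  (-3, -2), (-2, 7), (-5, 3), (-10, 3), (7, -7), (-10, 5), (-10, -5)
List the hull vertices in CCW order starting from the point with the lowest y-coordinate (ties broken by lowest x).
Hull (CCW) = [(7, -7), (-2, 7), (-10, 5), (-10, -5)]

Graham scan procedure:
  1. Find the pivot p₀ = point with lowest y (tie → lowest x): (7, -7).
  2. Sort the remaining points by polar angle around p₀.
  3. Walk through sorted points, maintaining a stack; pop the top while the last three entries make a non-left turn (cross product ≤ 0).
  4. Final stack is the convex hull in CCW order: (7, -7), (-2, 7), (-10, 5), (-10, -5).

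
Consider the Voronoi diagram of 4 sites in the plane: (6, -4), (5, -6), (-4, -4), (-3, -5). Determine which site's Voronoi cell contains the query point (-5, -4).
Nearest site = (-4, -4)

The Voronoi cell of site s contains exactly those query points closer to s than to any other site. Compute squared distances from q = (-5, -4) to each site:
  (-4 − -5)² + (-4 − -4)² = 1
  (-3 − -5)² + (-5 − -4)² = 5
  (5 − -5)² + (-6 − -4)² = 104
  (6 − -5)² + (-4 − -4)² = 121
Minimum is attained by (-4, -4), so q lies in its Voronoi cell.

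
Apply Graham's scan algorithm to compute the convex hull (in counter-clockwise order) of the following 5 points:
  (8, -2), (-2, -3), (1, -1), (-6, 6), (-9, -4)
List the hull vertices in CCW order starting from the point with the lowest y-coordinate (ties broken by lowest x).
Hull (CCW) = [(-9, -4), (8, -2), (-6, 6)]

Graham scan procedure:
  1. Find the pivot p₀ = point with lowest y (tie → lowest x): (-9, -4).
  2. Sort the remaining points by polar angle around p₀.
  3. Walk through sorted points, maintaining a stack; pop the top while the last three entries make a non-left turn (cross product ≤ 0).
  4. Final stack is the convex hull in CCW order: (-9, -4), (8, -2), (-6, 6).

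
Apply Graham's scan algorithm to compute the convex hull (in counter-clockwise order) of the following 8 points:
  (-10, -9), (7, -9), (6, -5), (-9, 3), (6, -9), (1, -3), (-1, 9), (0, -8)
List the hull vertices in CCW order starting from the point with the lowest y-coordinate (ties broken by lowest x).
Hull (CCW) = [(-10, -9), (7, -9), (6, -5), (-1, 9), (-9, 3)]

Graham scan procedure:
  1. Find the pivot p₀ = point with lowest y (tie → lowest x): (-10, -9).
  2. Sort the remaining points by polar angle around p₀.
  3. Walk through sorted points, maintaining a stack; pop the top while the last three entries make a non-left turn (cross product ≤ 0).
  4. Final stack is the convex hull in CCW order: (-10, -9), (7, -9), (6, -5), (-1, 9), (-9, 3).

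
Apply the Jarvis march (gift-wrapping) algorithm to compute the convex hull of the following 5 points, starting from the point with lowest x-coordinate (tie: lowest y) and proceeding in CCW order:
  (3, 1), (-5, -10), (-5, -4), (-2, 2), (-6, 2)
Hull (CCW) = [(-6, 2), (-5, -10), (3, 1), (-2, 2)]

Jarvis march: at each step, from the current hull vertex p, select the next vertex q as the point such that every other point lies strictly to the left of (or on) the directed line p → q. (Equivalently: for every other point r, the cross product (q − p) × (r − p) ≥ 0.)
Starting point (lowest x, tie lowest y): (-6, 2). Wrap until returning to start. Resulting hull: (-6, 2), (-5, -10), (3, 1), (-2, 2).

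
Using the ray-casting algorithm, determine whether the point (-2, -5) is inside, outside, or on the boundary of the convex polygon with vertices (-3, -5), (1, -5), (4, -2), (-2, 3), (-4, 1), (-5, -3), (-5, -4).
The point (-2, -5) lies on the polygon boundary

Boundary check: the query satisfies the collinearity and bounding-box conditions for some polygon edge, so it lies exactly on the boundary.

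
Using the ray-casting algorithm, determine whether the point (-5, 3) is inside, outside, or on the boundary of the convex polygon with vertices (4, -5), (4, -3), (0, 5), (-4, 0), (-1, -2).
The point (-5, 3) lies strictly outside the polygon

Cast a horizontal ray to the right from the query point and count how many polygon edges it crosses (each edge strictly once or zero times, handled with the usual half-open convention). 
Parity of crossings → even ⇒ outside.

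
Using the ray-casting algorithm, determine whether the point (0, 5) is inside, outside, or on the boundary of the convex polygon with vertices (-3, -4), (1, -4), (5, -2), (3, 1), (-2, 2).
The point (0, 5) lies strictly outside the polygon

Cast a horizontal ray to the right from the query point and count how many polygon edges it crosses (each edge strictly once or zero times, handled with the usual half-open convention). 
Parity of crossings → even ⇒ outside.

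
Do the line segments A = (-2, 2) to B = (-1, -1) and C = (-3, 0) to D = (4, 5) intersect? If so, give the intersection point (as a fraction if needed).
Yes; intersection at (-43/26, 25/26) (t = 9/26 on AB, s = 5/26 on CD)

Parametrize AB as A + t(B − A) = (-2 + 1 t, 2 + -3 t) and CD as C + s(D − C) = (-3 + 7 s, 0 + 5 s). Solve the linear system for (t, s). Determinant = -26 ≠ 0, so a unique intersection of the containing lines exists. Solution: t = 9/26, s = 5/26 — both in [0, 1], so the segments cross. Intersection point: (-43/26, 25/26).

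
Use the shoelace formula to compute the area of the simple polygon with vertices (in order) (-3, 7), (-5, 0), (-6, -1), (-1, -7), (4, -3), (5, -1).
Area = 155/2

Shoelace formula: Area = (1/2) |Σ_i (x_i · y_{i+1} − x_{i+1} · y_i)| (indices mod n). Compute each cross term:
  (-3)(0) − (-5)(7) = 35
  (-5)(-1) − (-6)(0) = 5
  (-6)(-7) − (-1)(-1) = 41
  (-1)(-3) − (4)(-7) = 31
  (4)(-1) − (5)(-3) = 11
  (5)(7) − (-3)(-1) = 32
Sum = 155, so (signed) Area = 155/2 = 155/2, |Area| = 155/2.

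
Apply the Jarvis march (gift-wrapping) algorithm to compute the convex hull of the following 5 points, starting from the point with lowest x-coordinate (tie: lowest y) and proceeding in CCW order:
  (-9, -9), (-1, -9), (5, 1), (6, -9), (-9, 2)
Hull (CCW) = [(-9, -9), (6, -9), (5, 1), (-9, 2)]

Jarvis march: at each step, from the current hull vertex p, select the next vertex q as the point such that every other point lies strictly to the left of (or on) the directed line p → q. (Equivalently: for every other point r, the cross product (q − p) × (r − p) ≥ 0.)
Starting point (lowest x, tie lowest y): (-9, -9). Wrap until returning to start. Resulting hull: (-9, -9), (6, -9), (5, 1), (-9, 2).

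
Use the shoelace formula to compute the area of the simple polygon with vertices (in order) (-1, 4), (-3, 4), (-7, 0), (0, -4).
Area = 30

Shoelace formula: Area = (1/2) |Σ_i (x_i · y_{i+1} − x_{i+1} · y_i)| (indices mod n). Compute each cross term:
  (-1)(4) − (-3)(4) = 8
  (-3)(0) − (-7)(4) = 28
  (-7)(-4) − (0)(0) = 28
  (0)(4) − (-1)(-4) = -4
Sum = 60, so (signed) Area = 60/2 = 30, |Area| = 30.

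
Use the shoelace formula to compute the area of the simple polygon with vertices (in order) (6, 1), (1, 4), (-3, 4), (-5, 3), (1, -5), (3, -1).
Area = 95/2

Shoelace formula: Area = (1/2) |Σ_i (x_i · y_{i+1} − x_{i+1} · y_i)| (indices mod n). Compute each cross term:
  (6)(4) − (1)(1) = 23
  (1)(4) − (-3)(4) = 16
  (-3)(3) − (-5)(4) = 11
  (-5)(-5) − (1)(3) = 22
  (1)(-1) − (3)(-5) = 14
  (3)(1) − (6)(-1) = 9
Sum = 95, so (signed) Area = 95/2 = 95/2, |Area| = 95/2.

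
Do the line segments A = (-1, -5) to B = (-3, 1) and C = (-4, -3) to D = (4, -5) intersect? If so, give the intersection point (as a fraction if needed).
Yes; intersection at (-16/11, -40/11) (t = 5/22 on AB, s = 7/22 on CD)

Parametrize AB as A + t(B − A) = (-1 + -2 t, -5 + 6 t) and CD as C + s(D − C) = (-4 + 8 s, -3 + -2 s). Solve the linear system for (t, s). Determinant = 44 ≠ 0, so a unique intersection of the containing lines exists. Solution: t = 5/22, s = 7/22 — both in [0, 1], so the segments cross. Intersection point: (-16/11, -40/11).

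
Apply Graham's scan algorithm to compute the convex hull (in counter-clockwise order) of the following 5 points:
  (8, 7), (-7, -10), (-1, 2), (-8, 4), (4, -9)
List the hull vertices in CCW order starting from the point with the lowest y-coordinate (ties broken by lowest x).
Hull (CCW) = [(-7, -10), (4, -9), (8, 7), (-8, 4)]

Graham scan procedure:
  1. Find the pivot p₀ = point with lowest y (tie → lowest x): (-7, -10).
  2. Sort the remaining points by polar angle around p₀.
  3. Walk through sorted points, maintaining a stack; pop the top while the last three entries make a non-left turn (cross product ≤ 0).
  4. Final stack is the convex hull in CCW order: (-7, -10), (4, -9), (8, 7), (-8, 4).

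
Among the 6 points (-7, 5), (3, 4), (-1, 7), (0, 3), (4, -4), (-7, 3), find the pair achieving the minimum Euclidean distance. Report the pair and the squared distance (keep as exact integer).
Pair = ((-7, 5), (-7, 3)); squared distance = 4

Compute all C(6, 2) = 15 pairwise squared distances (x_i − x_j)² + (y_i − y_j)². The minimum is 4, attained by the pair ((-7, 5), (-7, 3)).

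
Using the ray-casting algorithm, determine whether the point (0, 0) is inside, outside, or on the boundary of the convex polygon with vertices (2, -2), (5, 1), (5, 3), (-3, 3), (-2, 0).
The point (0, 0) lies strictly inside the polygon

Cast a horizontal ray to the right from the query point and count how many polygon edges it crosses (each edge strictly once or zero times, handled with the usual half-open convention). 
Parity of crossings → odd ⇒ inside.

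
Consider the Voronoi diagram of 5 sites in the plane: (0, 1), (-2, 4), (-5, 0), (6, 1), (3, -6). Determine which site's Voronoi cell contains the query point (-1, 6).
Nearest site = (-2, 4)

The Voronoi cell of site s contains exactly those query points closer to s than to any other site. Compute squared distances from q = (-1, 6) to each site:
  (-2 − -1)² + (4 − 6)² = 5
  (0 − -1)² + (1 − 6)² = 26
  (-5 − -1)² + (0 − 6)² = 52
  (6 − -1)² + (1 − 6)² = 74
  (3 − -1)² + (-6 − 6)² = 160
Minimum is attained by (-2, 4), so q lies in its Voronoi cell.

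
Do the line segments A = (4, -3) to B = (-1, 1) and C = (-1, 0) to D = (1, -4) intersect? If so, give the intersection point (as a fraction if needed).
No (intersection of containing lines falls outside at least one segment)

Parametrize and solve: t = 7/6, s = -5/12. At least one of these is outside [0, 1], so the segments do not intersect.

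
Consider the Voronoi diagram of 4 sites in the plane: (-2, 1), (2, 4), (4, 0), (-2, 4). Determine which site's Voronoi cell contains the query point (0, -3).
Nearest site = (-2, 1)

The Voronoi cell of site s contains exactly those query points closer to s than to any other site. Compute squared distances from q = (0, -3) to each site:
  (-2 − 0)² + (1 − -3)² = 20
  (4 − 0)² + (0 − -3)² = 25
  (-2 − 0)² + (4 − -3)² = 53
  (2 − 0)² + (4 − -3)² = 53
Minimum is attained by (-2, 1), so q lies in its Voronoi cell.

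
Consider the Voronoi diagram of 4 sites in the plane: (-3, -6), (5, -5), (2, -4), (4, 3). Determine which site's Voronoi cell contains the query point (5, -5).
Nearest site = (5, -5)

The Voronoi cell of site s contains exactly those query points closer to s than to any other site. Compute squared distances from q = (5, -5) to each site:
  (5 − 5)² + (-5 − -5)² = 0
  (2 − 5)² + (-4 − -5)² = 10
  (-3 − 5)² + (-6 − -5)² = 65
  (4 − 5)² + (3 − -5)² = 65
Minimum is attained by (5, -5), so q lies in its Voronoi cell.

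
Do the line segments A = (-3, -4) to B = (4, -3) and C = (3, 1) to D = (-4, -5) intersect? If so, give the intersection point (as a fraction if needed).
Yes; intersection at (-14/5, -139/35) (t = 1/35 on AB, s = 29/35 on CD)

Parametrize AB as A + t(B − A) = (-3 + 7 t, -4 + 1 t) and CD as C + s(D − C) = (3 + -7 s, 1 + -6 s). Solve the linear system for (t, s). Determinant = 35 ≠ 0, so a unique intersection of the containing lines exists. Solution: t = 1/35, s = 29/35 — both in [0, 1], so the segments cross. Intersection point: (-14/5, -139/35).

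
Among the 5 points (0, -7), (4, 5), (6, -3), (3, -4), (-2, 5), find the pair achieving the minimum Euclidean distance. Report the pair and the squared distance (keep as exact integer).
Pair = ((6, -3), (3, -4)); squared distance = 10

Compute all C(5, 2) = 10 pairwise squared distances (x_i − x_j)² + (y_i − y_j)². The minimum is 10, attained by the pair ((6, -3), (3, -4)).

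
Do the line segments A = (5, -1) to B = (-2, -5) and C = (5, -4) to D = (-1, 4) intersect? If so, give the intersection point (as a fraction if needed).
Yes; intersection at (137/40, -19/10) (t = 9/40 on AB, s = 21/80 on CD)

Parametrize AB as A + t(B − A) = (5 + -7 t, -1 + -4 t) and CD as C + s(D − C) = (5 + -6 s, -4 + 8 s). Solve the linear system for (t, s). Determinant = 80 ≠ 0, so a unique intersection of the containing lines exists. Solution: t = 9/40, s = 21/80 — both in [0, 1], so the segments cross. Intersection point: (137/40, -19/10).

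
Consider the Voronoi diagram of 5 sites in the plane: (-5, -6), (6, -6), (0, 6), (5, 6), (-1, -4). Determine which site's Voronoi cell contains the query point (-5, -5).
Nearest site = (-5, -6)

The Voronoi cell of site s contains exactly those query points closer to s than to any other site. Compute squared distances from q = (-5, -5) to each site:
  (-5 − -5)² + (-6 − -5)² = 1
  (-1 − -5)² + (-4 − -5)² = 17
  (6 − -5)² + (-6 − -5)² = 122
  (0 − -5)² + (6 − -5)² = 146
  (5 − -5)² + (6 − -5)² = 221
Minimum is attained by (-5, -6), so q lies in its Voronoi cell.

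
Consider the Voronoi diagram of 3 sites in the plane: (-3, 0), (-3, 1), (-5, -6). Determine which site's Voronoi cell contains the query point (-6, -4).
Nearest site = (-5, -6)

The Voronoi cell of site s contains exactly those query points closer to s than to any other site. Compute squared distances from q = (-6, -4) to each site:
  (-5 − -6)² + (-6 − -4)² = 5
  (-3 − -6)² + (0 − -4)² = 25
  (-3 − -6)² + (1 − -4)² = 34
Minimum is attained by (-5, -6), so q lies in its Voronoi cell.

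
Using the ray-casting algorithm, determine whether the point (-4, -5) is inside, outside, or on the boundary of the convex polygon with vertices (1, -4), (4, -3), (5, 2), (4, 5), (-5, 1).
The point (-4, -5) lies strictly outside the polygon

Cast a horizontal ray to the right from the query point and count how many polygon edges it crosses (each edge strictly once or zero times, handled with the usual half-open convention). 
Parity of crossings → even ⇒ outside.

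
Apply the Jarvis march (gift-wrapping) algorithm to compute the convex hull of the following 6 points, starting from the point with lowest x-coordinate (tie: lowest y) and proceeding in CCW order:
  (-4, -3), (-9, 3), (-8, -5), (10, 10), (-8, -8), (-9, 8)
Hull (CCW) = [(-9, 3), (-8, -8), (10, 10), (-9, 8)]

Jarvis march: at each step, from the current hull vertex p, select the next vertex q as the point such that every other point lies strictly to the left of (or on) the directed line p → q. (Equivalently: for every other point r, the cross product (q − p) × (r − p) ≥ 0.)
Starting point (lowest x, tie lowest y): (-9, 3). Wrap until returning to start. Resulting hull: (-9, 3), (-8, -8), (10, 10), (-9, 8).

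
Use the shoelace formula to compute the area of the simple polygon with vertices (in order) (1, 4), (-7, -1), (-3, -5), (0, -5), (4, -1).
Area = 111/2

Shoelace formula: Area = (1/2) |Σ_i (x_i · y_{i+1} − x_{i+1} · y_i)| (indices mod n). Compute each cross term:
  (1)(-1) − (-7)(4) = 27
  (-7)(-5) − (-3)(-1) = 32
  (-3)(-5) − (0)(-5) = 15
  (0)(-1) − (4)(-5) = 20
  (4)(4) − (1)(-1) = 17
Sum = 111, so (signed) Area = 111/2 = 111/2, |Area| = 111/2.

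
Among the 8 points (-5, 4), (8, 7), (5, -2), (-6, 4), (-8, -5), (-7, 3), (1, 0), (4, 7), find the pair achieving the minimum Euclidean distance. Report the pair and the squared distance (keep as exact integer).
Pair = ((-5, 4), (-6, 4)); squared distance = 1

Compute all C(8, 2) = 28 pairwise squared distances (x_i − x_j)² + (y_i − y_j)². The minimum is 1, attained by the pair ((-5, 4), (-6, 4)).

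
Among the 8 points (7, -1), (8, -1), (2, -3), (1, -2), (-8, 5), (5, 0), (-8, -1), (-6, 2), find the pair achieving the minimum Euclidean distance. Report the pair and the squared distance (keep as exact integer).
Pair = ((7, -1), (8, -1)); squared distance = 1

Compute all C(8, 2) = 28 pairwise squared distances (x_i − x_j)² + (y_i − y_j)². The minimum is 1, attained by the pair ((7, -1), (8, -1)).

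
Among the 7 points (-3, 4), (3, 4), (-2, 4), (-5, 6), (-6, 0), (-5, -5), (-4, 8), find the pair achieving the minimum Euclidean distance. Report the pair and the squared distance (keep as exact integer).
Pair = ((-3, 4), (-2, 4)); squared distance = 1

Compute all C(7, 2) = 21 pairwise squared distances (x_i − x_j)² + (y_i − y_j)². The minimum is 1, attained by the pair ((-3, 4), (-2, 4)).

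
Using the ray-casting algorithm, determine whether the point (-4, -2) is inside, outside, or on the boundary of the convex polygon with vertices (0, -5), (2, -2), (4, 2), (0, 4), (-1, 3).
The point (-4, -2) lies strictly outside the polygon

Cast a horizontal ray to the right from the query point and count how many polygon edges it crosses (each edge strictly once or zero times, handled with the usual half-open convention). 
Parity of crossings → even ⇒ outside.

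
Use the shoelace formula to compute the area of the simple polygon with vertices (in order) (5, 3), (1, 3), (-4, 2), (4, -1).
Area = 39/2

Shoelace formula: Area = (1/2) |Σ_i (x_i · y_{i+1} − x_{i+1} · y_i)| (indices mod n). Compute each cross term:
  (5)(3) − (1)(3) = 12
  (1)(2) − (-4)(3) = 14
  (-4)(-1) − (4)(2) = -4
  (4)(3) − (5)(-1) = 17
Sum = 39, so (signed) Area = 39/2 = 39/2, |Area| = 39/2.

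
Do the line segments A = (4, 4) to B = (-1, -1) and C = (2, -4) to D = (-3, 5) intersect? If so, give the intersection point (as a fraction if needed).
Yes; intersection at (-1/7, -1/7) (t = 29/35 on AB, s = 3/7 on CD)

Parametrize AB as A + t(B − A) = (4 + -5 t, 4 + -5 t) and CD as C + s(D − C) = (2 + -5 s, -4 + 9 s). Solve the linear system for (t, s). Determinant = 70 ≠ 0, so a unique intersection of the containing lines exists. Solution: t = 29/35, s = 3/7 — both in [0, 1], so the segments cross. Intersection point: (-1/7, -1/7).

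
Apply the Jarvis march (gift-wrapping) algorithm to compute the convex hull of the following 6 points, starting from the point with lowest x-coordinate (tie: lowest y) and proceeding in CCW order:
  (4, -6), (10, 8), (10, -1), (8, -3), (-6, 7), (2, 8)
Hull (CCW) = [(-6, 7), (4, -6), (8, -3), (10, -1), (10, 8), (2, 8)]

Jarvis march: at each step, from the current hull vertex p, select the next vertex q as the point such that every other point lies strictly to the left of (or on) the directed line p → q. (Equivalently: for every other point r, the cross product (q − p) × (r − p) ≥ 0.)
Starting point (lowest x, tie lowest y): (-6, 7). Wrap until returning to start. Resulting hull: (-6, 7), (4, -6), (8, -3), (10, -1), (10, 8), (2, 8).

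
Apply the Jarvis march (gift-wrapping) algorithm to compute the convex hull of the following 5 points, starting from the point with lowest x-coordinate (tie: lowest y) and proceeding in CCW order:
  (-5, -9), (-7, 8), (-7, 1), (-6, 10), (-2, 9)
Hull (CCW) = [(-7, 1), (-5, -9), (-2, 9), (-6, 10), (-7, 8)]

Jarvis march: at each step, from the current hull vertex p, select the next vertex q as the point such that every other point lies strictly to the left of (or on) the directed line p → q. (Equivalently: for every other point r, the cross product (q − p) × (r − p) ≥ 0.)
Starting point (lowest x, tie lowest y): (-7, 1). Wrap until returning to start. Resulting hull: (-7, 1), (-5, -9), (-2, 9), (-6, 10), (-7, 8).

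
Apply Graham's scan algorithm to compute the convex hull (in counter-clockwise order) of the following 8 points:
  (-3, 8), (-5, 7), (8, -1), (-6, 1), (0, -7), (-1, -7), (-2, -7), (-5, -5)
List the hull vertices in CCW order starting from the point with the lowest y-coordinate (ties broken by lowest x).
Hull (CCW) = [(-2, -7), (0, -7), (8, -1), (-3, 8), (-5, 7), (-6, 1), (-5, -5)]

Graham scan procedure:
  1. Find the pivot p₀ = point with lowest y (tie → lowest x): (-2, -7).
  2. Sort the remaining points by polar angle around p₀.
  3. Walk through sorted points, maintaining a stack; pop the top while the last three entries make a non-left turn (cross product ≤ 0).
  4. Final stack is the convex hull in CCW order: (-2, -7), (0, -7), (8, -1), (-3, 8), (-5, 7), (-6, 1), (-5, -5).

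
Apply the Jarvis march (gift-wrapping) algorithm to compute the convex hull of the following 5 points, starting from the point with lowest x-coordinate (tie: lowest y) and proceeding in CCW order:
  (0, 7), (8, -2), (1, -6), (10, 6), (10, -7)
Hull (CCW) = [(0, 7), (1, -6), (10, -7), (10, 6)]

Jarvis march: at each step, from the current hull vertex p, select the next vertex q as the point such that every other point lies strictly to the left of (or on) the directed line p → q. (Equivalently: for every other point r, the cross product (q − p) × (r − p) ≥ 0.)
Starting point (lowest x, tie lowest y): (0, 7). Wrap until returning to start. Resulting hull: (0, 7), (1, -6), (10, -7), (10, 6).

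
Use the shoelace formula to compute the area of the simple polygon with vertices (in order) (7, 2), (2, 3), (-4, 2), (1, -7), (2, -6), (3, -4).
Area = 111/2

Shoelace formula: Area = (1/2) |Σ_i (x_i · y_{i+1} − x_{i+1} · y_i)| (indices mod n). Compute each cross term:
  (7)(3) − (2)(2) = 17
  (2)(2) − (-4)(3) = 16
  (-4)(-7) − (1)(2) = 26
  (1)(-6) − (2)(-7) = 8
  (2)(-4) − (3)(-6) = 10
  (3)(2) − (7)(-4) = 34
Sum = 111, so (signed) Area = 111/2 = 111/2, |Area| = 111/2.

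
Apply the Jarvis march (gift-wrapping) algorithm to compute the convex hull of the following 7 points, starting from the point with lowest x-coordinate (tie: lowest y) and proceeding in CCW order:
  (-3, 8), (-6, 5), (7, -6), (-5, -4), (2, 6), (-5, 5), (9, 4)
Hull (CCW) = [(-6, 5), (-5, -4), (7, -6), (9, 4), (-3, 8)]

Jarvis march: at each step, from the current hull vertex p, select the next vertex q as the point such that every other point lies strictly to the left of (or on) the directed line p → q. (Equivalently: for every other point r, the cross product (q − p) × (r − p) ≥ 0.)
Starting point (lowest x, tie lowest y): (-6, 5). Wrap until returning to start. Resulting hull: (-6, 5), (-5, -4), (7, -6), (9, 4), (-3, 8).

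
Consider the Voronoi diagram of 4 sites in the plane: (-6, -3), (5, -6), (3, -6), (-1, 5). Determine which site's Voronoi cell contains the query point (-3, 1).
Nearest site = (-1, 5)

The Voronoi cell of site s contains exactly those query points closer to s than to any other site. Compute squared distances from q = (-3, 1) to each site:
  (-1 − -3)² + (5 − 1)² = 20
  (-6 − -3)² + (-3 − 1)² = 25
  (3 − -3)² + (-6 − 1)² = 85
  (5 − -3)² + (-6 − 1)² = 113
Minimum is attained by (-1, 5), so q lies in its Voronoi cell.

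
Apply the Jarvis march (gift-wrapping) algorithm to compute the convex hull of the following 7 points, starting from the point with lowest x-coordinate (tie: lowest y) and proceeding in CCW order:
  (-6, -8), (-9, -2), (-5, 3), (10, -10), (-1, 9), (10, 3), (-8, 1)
Hull (CCW) = [(-9, -2), (-6, -8), (10, -10), (10, 3), (-1, 9), (-8, 1)]

Jarvis march: at each step, from the current hull vertex p, select the next vertex q as the point such that every other point lies strictly to the left of (or on) the directed line p → q. (Equivalently: for every other point r, the cross product (q − p) × (r − p) ≥ 0.)
Starting point (lowest x, tie lowest y): (-9, -2). Wrap until returning to start. Resulting hull: (-9, -2), (-6, -8), (10, -10), (10, 3), (-1, 9), (-8, 1).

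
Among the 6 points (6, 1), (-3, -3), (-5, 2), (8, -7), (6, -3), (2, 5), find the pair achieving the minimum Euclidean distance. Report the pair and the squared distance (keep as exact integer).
Pair = ((6, 1), (6, -3)); squared distance = 16

Compute all C(6, 2) = 15 pairwise squared distances (x_i − x_j)² + (y_i − y_j)². The minimum is 16, attained by the pair ((6, 1), (6, -3)).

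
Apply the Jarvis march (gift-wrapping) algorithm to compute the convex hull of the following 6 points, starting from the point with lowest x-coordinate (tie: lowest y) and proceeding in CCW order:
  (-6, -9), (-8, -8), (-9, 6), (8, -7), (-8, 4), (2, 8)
Hull (CCW) = [(-9, 6), (-8, -8), (-6, -9), (8, -7), (2, 8)]

Jarvis march: at each step, from the current hull vertex p, select the next vertex q as the point such that every other point lies strictly to the left of (or on) the directed line p → q. (Equivalently: for every other point r, the cross product (q − p) × (r − p) ≥ 0.)
Starting point (lowest x, tie lowest y): (-9, 6). Wrap until returning to start. Resulting hull: (-9, 6), (-8, -8), (-6, -9), (8, -7), (2, 8).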